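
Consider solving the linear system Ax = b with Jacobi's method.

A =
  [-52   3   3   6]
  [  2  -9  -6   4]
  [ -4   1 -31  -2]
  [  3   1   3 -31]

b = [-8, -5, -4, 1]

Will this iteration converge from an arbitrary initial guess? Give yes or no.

yes

Let D = diag(-52, -9, -31, -31); L, U the strict triangles.
Jacobi T = -D⁻¹(L+U): T[3,1] = -(1)/(-31) = +0.0323; T[3,3] = 0.
  T[0,:] = [+0.0000, +0.0577, +0.0577, +0.1154]
  T[1,:] = [+0.2222, +0.0000, -0.6667, +0.4444]
  T[2,:] = [-0.1290, +0.0323, +0.0000, -0.0645]
  T[3,:] = [+0.0968, +0.0323, +0.0968, +0.0000]
eigenvalue magnitudes: 0.2396, 0.2036, 0.2036, 0.0806.
ρ(T) = max|λ| = 0.2396; 0.2396 < 1, so it converges for any x₀.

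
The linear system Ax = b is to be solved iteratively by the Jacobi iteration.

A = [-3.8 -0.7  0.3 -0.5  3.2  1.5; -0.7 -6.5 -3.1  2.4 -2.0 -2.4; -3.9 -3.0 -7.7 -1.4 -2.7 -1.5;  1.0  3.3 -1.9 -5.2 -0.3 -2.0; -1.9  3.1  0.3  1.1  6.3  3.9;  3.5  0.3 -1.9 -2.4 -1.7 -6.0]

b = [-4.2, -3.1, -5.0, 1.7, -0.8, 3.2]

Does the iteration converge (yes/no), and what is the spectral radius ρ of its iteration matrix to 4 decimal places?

no, ρ = 1.1431

Let D = diag(-3.8, -6.5, -7.7, -5.2, 6.3, -6); L, U the strict triangles.
T_J = -D⁻¹(L+U): T[0,4] = -(3.2)/(-3.8) = +0.8421; T[0,0] = 0.
  T[0,:] = [+0.0000 -0.1842 +0.0789 -0.1316 +0.8421 +0.3947]
  T[1,:] = [-0.1077 +0.0000 -0.4769 +0.3692 -0.3077 -0.3692]
  T[2,:] = [-0.5065 -0.3896 +0.0000 -0.1818 -0.3506 -0.1948]
  T[3,:] = [+0.1923 +0.6346 -0.3654 +0.0000 -0.0577 -0.3846]
  T[4,:] = [+0.3016 -0.4921 -0.0476 -0.1746 +0.0000 -0.6190]
  T[5,:] = [+0.5833 +0.0500 -0.3167 -0.4000 -0.2833 +0.0000]
moduli |λ_i(T)| = 1.1431, 0.8171, 0.7314, 0.7314, 0.4739, 0.4739.
ρ(T) = max|λ| = 1.1431; 1.1431 > 1 ⇒ diverges.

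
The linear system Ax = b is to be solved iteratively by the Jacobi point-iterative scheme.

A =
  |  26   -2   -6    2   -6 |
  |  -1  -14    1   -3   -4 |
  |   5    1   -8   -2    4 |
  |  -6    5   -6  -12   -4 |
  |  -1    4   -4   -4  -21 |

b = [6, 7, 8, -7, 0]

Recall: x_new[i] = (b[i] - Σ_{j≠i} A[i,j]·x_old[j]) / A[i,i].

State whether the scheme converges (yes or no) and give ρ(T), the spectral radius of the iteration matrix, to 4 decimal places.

yes, ρ = 0.6512

A = D + L + U where D = diag(26, -14, -8, -12, -21).
Jacobi: T = -D⁻¹(L+U), T[3,1] = -(5)/(-12) = +0.4167; T[3,3] = 0.
  T[0,:] = [+0.0000 +0.0769 +0.2308 -0.0769 +0.2308]
  T[1,:] = [-0.0714 +0.0000 +0.0714 -0.2143 -0.2857]
  T[2,:] = [+0.6250 +0.1250 +0.0000 -0.2500 +0.5000]
  T[3,:] = [-0.5000 +0.4167 -0.5000 +0.0000 -0.3333]
  T[4,:] = [-0.0476 +0.1905 -0.1905 -0.1905 +0.0000]
|λ(T)| sorted: 0.6512, 0.4709, 0.4709, 0.3746, 0.0742.
ρ(T) = max|λ| = 0.6512; 0.6512 < 1: convergent.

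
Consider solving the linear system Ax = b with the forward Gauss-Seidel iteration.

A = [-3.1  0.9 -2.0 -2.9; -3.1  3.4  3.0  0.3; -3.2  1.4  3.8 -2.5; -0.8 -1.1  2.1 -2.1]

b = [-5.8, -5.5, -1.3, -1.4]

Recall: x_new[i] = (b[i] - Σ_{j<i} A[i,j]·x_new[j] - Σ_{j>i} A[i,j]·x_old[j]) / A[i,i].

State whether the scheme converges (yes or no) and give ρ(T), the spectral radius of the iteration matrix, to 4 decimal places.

no, ρ = 1.2253

Let D = diag(-3.1, 3.4, 3.8, -2.1); L, U the strict triangles.
Gauss-Seidel: T = -(D+L)⁻¹U, row 0 first, T[0,3] = -(-2.9)/(-3.1) = -0.9355; later rows by forward substitution.
  T[0,:] = [+0.0000 +0.2903 -0.6452 -0.9355]
  T[1,:] = [+0.0000 +0.2647 -1.4706 -0.9412]
  T[2,:] = [+0.0000 +0.1470 -0.0015 +0.2169]
  T[3,:] = [+0.0000 -0.1023 +1.0146 +1.0662]
moduli |λ_i(T)| = 1.2253, 0.2289, 0.2289, 0.0000.
ρ = 1.2253; 1.2253 > 1, so it fails to converge.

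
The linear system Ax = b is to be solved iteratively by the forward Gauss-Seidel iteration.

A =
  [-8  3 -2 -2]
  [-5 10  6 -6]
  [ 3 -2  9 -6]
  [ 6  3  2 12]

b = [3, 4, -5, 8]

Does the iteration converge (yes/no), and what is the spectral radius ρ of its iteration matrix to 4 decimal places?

yes, ρ = 0.6051

Split A = D + L + U, D = diag(-8, 10, 9, 12).
Gauss-Seidel: T = -(D+L)⁻¹U, row 0 first, T[0,3] = -(-2)/(-8) = -0.2500; later rows by forward substitution.
  T[0,:] = [+0.0000  +0.3750  -0.2500  -0.2500]
  T[1,:] = [+0.0000  +0.1875  -0.7250  +0.4750]
  T[2,:] = [+0.0000  -0.0833  -0.0778  +0.8556]
  T[3,:] = [+0.0000  -0.2205  +0.3192  -0.1363]
eigenvalue magnitudes: 0.6051, 0.3521, 0.3521, 0.0000.
ρ(T) = max|λ| = 0.6051; 0.6051 < 1, so it converges for any x₀.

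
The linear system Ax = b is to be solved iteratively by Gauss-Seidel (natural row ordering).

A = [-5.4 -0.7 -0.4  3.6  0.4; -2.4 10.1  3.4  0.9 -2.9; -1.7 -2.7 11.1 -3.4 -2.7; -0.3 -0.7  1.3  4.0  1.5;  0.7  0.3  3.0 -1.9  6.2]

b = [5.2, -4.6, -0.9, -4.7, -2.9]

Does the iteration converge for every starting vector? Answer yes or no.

yes

Let D = diag(-5.4, 10.1, 11.1, 4, 6.2); L, U the strict triangles.
GS T = -(D+L)⁻¹U: row 0 first, T[0,3] = -(3.6)/(-5.4) = +0.6667; later rows by forward substitution.
  T[0,:] = [+0.0000 -0.1296 -0.0741 +0.6667 +0.0741]
  T[1,:] = [+0.0000 -0.0308 -0.3542 +0.0693 +0.3047]
  T[2,:] = [+0.0000 -0.0273 -0.0975 +0.4253 +0.3287]
  T[3,:] = [+0.0000 -0.0062 -0.0359 -0.0761 -0.4229]
  T[4,:] = [+0.0000 +0.0275 +0.0617 -0.3077 -0.3118]
|λ(T)| sorted: 0.6294, 0.1726, 0.0722, 0.0722, 0.0000.
ρ(T) = max|λ| = 0.6294; 0.6294 < 1 ⇒ converges.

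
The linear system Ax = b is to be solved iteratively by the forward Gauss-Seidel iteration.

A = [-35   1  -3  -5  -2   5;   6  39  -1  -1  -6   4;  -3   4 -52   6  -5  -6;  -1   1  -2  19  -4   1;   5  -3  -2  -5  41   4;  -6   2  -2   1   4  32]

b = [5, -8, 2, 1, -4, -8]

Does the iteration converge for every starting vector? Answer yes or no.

yes

Let D = diag(-35, 39, -52, 19, 41, 32); L, U the strict triangles.
GS T = -(D+L)⁻¹U: row 0 first, T[0,1] = -(1)/(-35) = +0.0286; later rows by forward substitution.
  T[0,:] = [+0.0000, +0.0286, -0.0857, -0.1429, -0.0571, +0.1429]
  T[1,:] = [+0.0000, -0.0044, +0.0388, +0.0476, +0.1626, -0.1245]
  T[2,:] = [+0.0000, -0.0020, +0.0079, +0.1273, -0.0803, -0.1332]
  T[3,:] = [+0.0000, +0.0015, -0.0057, +0.0034, +0.1905, -0.0526]
  T[4,:] = [+0.0000, -0.0037, +0.0130, +0.0275, +0.0382, -0.1370]
  T[5,:] = [+0.0000, +0.0059, -0.0194, -0.0254, -0.0366, +0.0450]
|λ(T)| sorted: 0.1689, 0.0674, 0.0624, 0.0624, 0.0074, 0.0000.
ρ(T) = max|λ| = 0.1689; 0.1689 < 1, so it converges for any x₀.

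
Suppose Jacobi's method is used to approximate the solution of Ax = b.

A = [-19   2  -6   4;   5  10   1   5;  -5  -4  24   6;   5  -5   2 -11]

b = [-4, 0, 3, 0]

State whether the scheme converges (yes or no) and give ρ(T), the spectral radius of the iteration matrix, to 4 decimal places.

Write A = D+L+U with D = diag(-19, 10, 24, -11).
T_J = -D⁻¹(L+U): T[2,1] = -(-4)/(24) = +0.1667; T[2,2] = 0.
  T[0,:] = [+0.0000, +0.1053, -0.3158, +0.2105]
  T[1,:] = [-0.5000, +0.0000, -0.1000, -0.5000]
  T[2,:] = [+0.2083, +0.1667, +0.0000, -0.2500]
  T[3,:] = [+0.4545, -0.4545, +0.1818, +0.0000]
eigenvalue magnitudes: 0.6047, 0.4516, 0.3925, 0.3925.
ρ(T) = max|λ| = 0.6047; 0.6047 < 1: convergent.

yes, ρ = 0.6047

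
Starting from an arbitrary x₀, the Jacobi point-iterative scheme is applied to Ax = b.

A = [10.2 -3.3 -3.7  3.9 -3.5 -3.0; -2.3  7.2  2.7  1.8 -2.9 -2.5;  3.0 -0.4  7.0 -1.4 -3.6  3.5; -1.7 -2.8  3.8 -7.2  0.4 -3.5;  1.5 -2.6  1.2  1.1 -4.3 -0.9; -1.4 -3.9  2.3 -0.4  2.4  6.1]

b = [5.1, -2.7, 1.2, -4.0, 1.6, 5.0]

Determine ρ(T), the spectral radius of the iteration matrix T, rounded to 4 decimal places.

A = D + L + U where D = diag(10.2, 7.2, 7, -7.2, -4.3, 6.1).
Jacobi: T = -D⁻¹(L+U), T[5,2] = -(2.3)/(6.1) = -0.3770; T[5,5] = 0.
  T[0,:] = [+0.0000 +0.3235 +0.3627 -0.3824 +0.3431 +0.2941]
  T[1,:] = [+0.3194 +0.0000 -0.3750 -0.2500 +0.4028 +0.3472]
  T[2,:] = [-0.4286 +0.0571 +0.0000 +0.2000 +0.5143 -0.5000]
  T[3,:] = [-0.2361 -0.3889 +0.5278 +0.0000 +0.0556 -0.4861]
  T[4,:] = [+0.3488 -0.6047 +0.2791 +0.2558 +0.0000 -0.2093]
  T[5,:] = [+0.2295 +0.6393 -0.3770 +0.0656 -0.3934 +0.0000]
moduli |λ_i(T)| = 1.1672, 0.7564, 0.7564, 0.4905, 0.4540, 0.3064.
ρ = 1.1672; 1.1672 > 1 ⇒ diverges.

1.1672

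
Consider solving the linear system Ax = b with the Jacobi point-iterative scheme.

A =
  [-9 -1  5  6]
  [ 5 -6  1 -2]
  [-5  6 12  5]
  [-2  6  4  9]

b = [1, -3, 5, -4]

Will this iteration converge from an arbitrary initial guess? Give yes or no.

Split A = D + L + U, D = diag(-9, -6, 12, 9).
Jacobi: T = -D⁻¹(L+U), T[3,0] = -(-2)/(9) = +0.2222; T[3,3] = 0.
  T[0,:] = [+0.0000  -0.1111  +0.5556  +0.6667]
  T[1,:] = [+0.8333  +0.0000  +0.1667  -0.3333]
  T[2,:] = [+0.4167  -0.5000  +0.0000  -0.4167]
  T[3,:] = [+0.2222  -0.6667  -0.4444  +0.0000]
|roots of det(T-λI)|: 1.1969, 0.7291, 0.7291, 0.3374.
spectral radius ρ = 1.1969; 1.1969 > 1 ⇒ diverges.

no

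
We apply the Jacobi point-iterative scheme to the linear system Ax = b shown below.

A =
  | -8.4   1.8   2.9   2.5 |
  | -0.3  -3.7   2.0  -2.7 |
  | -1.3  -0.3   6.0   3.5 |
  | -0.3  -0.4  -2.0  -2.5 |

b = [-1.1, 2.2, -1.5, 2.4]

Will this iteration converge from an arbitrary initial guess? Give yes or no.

Diagonal D = diag(-8.4, -3.7, 6, -2.5); L, U strict lower/upper.
T_J = -D⁻¹(L+U): T[2,1] = -(-0.3)/(6) = +0.0500; T[2,2] = 0.
  T[0,:] = [+0.0000 +0.2143 +0.3452 +0.2976]
  T[1,:] = [-0.0811 +0.0000 +0.5405 -0.7297]
  T[2,:] = [+0.2167 +0.0500 +0.0000 -0.5833]
  T[3,:] = [-0.1200 -0.1600 -0.8000 +0.0000]
|eigenvalues of T|: 0.8842, 0.7441, 0.2130, 0.2130.
spectral radius ρ = 0.8842; 0.8842 < 1, so it converges for any x₀.

yes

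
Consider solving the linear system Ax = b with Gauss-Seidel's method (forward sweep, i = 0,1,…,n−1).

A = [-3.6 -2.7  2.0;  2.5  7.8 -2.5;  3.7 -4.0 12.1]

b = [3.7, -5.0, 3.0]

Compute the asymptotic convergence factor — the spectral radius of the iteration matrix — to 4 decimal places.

0.3362

Let D = diag(-3.6, 7.8, 12.1); L, U the strict triangles.
T_GS = -(D+L)⁻¹U: row 0 first, T[0,2] = -(2)/(-3.6) = +0.5556; later rows by forward substitution.
  T[0,:] = [+0.0000 -0.7500 +0.5556]
  T[1,:] = [+0.0000 +0.2404 +0.1425]
  T[2,:] = [+0.0000 +0.3088 -0.1228]
|λ(T)| sorted: 0.3362, 0.2186, 0.0000.
ρ = 0.3362; 0.3362 < 1: convergent.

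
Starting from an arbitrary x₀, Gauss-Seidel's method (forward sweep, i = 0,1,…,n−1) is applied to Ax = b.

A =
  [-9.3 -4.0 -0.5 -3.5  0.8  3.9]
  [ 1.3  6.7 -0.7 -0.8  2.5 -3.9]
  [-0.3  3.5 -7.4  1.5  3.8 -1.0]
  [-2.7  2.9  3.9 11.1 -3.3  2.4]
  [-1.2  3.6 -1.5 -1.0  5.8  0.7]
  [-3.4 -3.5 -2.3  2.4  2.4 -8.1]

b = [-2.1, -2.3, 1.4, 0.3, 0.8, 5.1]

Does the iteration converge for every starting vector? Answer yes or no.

Let D = diag(-9.3, 6.7, -7.4, 11.1, 5.8, -8.1); L, U the strict triangles.
GS T = -(D+L)⁻¹U: row 0 first, T[0,1] = -(-4)/(-9.3) = -0.4301; later rows by forward substitution.
  T[0,:] = [+0.0000  -0.4301  -0.0538  -0.3763  +0.0860  +0.4194]
  T[1,:] = [+0.0000  +0.0835  +0.1149  +0.1924  -0.3898  +0.5007]
  T[2,:] = [+0.0000  +0.0569  +0.0565  +0.3090  +0.3256  +0.0847]
  T[3,:] = [+0.0000  -0.1464  -0.0630  -0.2504  +0.3057  -0.2748]
  T[4,:] = [+0.0000  -0.1513  -0.0787  -0.1606  +0.3967  -0.3702]
  T[5,:] = [+0.0000  +0.0401  -0.0851  -0.1347  +0.2480  -0.6075]
|λ(T)| sorted: 0.5577, 0.2195, 0.2195, 0.1351, 0.0378, 0.0000.
ρ = 0.5577; 0.5577 < 1 ⇒ converges.

yes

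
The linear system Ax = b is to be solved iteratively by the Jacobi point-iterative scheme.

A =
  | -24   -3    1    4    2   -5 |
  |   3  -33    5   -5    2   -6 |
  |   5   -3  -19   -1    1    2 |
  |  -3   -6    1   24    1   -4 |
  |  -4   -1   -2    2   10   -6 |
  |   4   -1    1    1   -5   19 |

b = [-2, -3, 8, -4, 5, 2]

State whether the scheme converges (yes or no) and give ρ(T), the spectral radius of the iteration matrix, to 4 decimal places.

Write A = D+L+U with D = diag(-24, -33, -19, 24, 10, 19).
Jacobi T = -D⁻¹(L+U): T[3,4] = -(1)/(24) = -0.0417; T[3,3] = 0.
  T[0,:] = [+0.0000, -0.1250, +0.0417, +0.1667, +0.0833, -0.2083]
  T[1,:] = [+0.0909, +0.0000, +0.1515, -0.1515, +0.0606, -0.1818]
  T[2,:] = [+0.2632, -0.1579, +0.0000, -0.0526, +0.0526, +0.1053]
  T[3,:] = [+0.1250, +0.2500, -0.0417, +0.0000, -0.0417, +0.1667]
  T[4,:] = [+0.4000, +0.1000, +0.2000, -0.2000, +0.0000, +0.6000]
  T[5,:] = [-0.2105, +0.0526, -0.0526, -0.0526, +0.2632, +0.0000]
|roots of det(T-λI)|: 0.5880, 0.3969, 0.3068, 0.3068, 0.2130, 0.1398.
spectral radius ρ = 0.5880; 0.5880 < 1 ⇒ converges.

yes, ρ = 0.5880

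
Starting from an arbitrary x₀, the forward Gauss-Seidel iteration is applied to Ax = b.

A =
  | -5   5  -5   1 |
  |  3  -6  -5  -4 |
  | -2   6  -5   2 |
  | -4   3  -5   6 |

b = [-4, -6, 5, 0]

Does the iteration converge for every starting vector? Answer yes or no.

no

Write A = D+L+U with D = diag(-5, -6, -5, 6).
GS T = -(D+L)⁻¹U: row 0 first, T[0,3] = -(1)/(-5) = +0.2000; later rows by forward substitution.
  T[0,:] = [+0.0000  +1.0000  -1.0000  +0.2000]
  T[1,:] = [+0.0000  +0.5000  -1.3333  -0.5667]
  T[2,:] = [+0.0000  +0.2000  -1.2000  -0.3600]
  T[3,:] = [+0.0000  +0.5833  -1.0000  +0.1167]
|eigenvalues of T|: 1.1426, 0.4410, 0.4410, 0.0000.
ρ = 1.1426; 1.1426 > 1 ⇒ diverges.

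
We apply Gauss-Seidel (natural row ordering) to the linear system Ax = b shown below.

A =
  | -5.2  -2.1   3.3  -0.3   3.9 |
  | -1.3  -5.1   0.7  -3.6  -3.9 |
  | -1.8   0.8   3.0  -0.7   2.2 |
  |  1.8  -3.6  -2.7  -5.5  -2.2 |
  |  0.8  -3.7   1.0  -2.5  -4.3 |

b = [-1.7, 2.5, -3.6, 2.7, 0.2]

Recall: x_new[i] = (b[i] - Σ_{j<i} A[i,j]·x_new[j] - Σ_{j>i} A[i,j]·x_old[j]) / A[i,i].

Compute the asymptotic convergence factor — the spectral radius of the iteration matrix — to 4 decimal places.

A = D + L + U where D = diag(-5.2, -5.1, 3, -5.5, -4.3).
Gauss-Seidel: T = -(D+L)⁻¹U, row 0 first, T[0,4] = -(3.9)/(-5.2) = +0.7500; later rows by forward substitution.
  T[0,:] = [+0.0000 -0.4038 +0.6346 -0.0577 +0.7500]
  T[1,:] = [+0.0000 +0.1029 -0.0245 -0.6912 -0.9559]
  T[2,:] = [+0.0000 -0.2698 +0.3873 +0.3830 -0.0284]
  T[3,:] = [+0.0000 -0.0671 +0.0336 +0.2455 +0.4851]
  T[4,:] = [+0.0000 -0.1874 +0.2097 +0.5303 +0.6734]
eigenvalue magnitudes: 1.2930, 0.1284, 0.1284, 0.0452, 0.0000.
spectral radius ρ = 1.2930; 1.2930 > 1 ⇒ diverges.

1.2930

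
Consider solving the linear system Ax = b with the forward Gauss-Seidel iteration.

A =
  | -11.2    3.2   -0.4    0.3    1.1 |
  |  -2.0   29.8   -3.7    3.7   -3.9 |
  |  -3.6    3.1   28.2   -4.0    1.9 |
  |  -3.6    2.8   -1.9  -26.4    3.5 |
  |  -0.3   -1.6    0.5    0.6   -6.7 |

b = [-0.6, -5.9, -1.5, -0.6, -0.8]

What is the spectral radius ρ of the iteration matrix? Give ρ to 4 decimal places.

0.1744

Write A = D+L+U with D = diag(-11.2, 29.8, 28.2, -26.4, -6.7).
Gauss-Seidel: T = -(D+L)⁻¹U, row 0 first, T[0,1] = -(3.2)/(-11.2) = +0.2857; later rows by forward substitution.
  T[0,:] = [+0.0000, +0.2857, -0.0357, +0.0268, +0.0982]
  T[1,:] = [+0.0000, +0.0192, +0.1218, -0.1224, +0.1375]
  T[2,:] = [+0.0000, +0.0344, -0.0179, +0.1587, -0.0699]
  T[3,:] = [+0.0000, -0.0394, +0.0191, -0.0281, +0.1388]
  T[4,:] = [+0.0000, -0.0183, -0.0271, +0.0374, -0.0300]
moduli |λ_i(T)| = 0.1744, 0.0868, 0.0868, 0.0227, 0.0000.
spectral radius ρ = 0.1744; 0.1744 < 1: convergent.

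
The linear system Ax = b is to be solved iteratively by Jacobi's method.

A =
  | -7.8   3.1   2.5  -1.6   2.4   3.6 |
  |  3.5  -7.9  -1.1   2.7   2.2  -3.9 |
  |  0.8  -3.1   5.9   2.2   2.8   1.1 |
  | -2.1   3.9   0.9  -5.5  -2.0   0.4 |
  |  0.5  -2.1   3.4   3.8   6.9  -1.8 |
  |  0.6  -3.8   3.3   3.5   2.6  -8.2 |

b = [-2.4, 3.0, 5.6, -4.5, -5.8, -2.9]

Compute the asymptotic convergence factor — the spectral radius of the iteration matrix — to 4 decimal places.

Split A = D + L + U, D = diag(-7.8, -7.9, 5.9, -5.5, 6.9, -8.2).
Jacobi T = -D⁻¹(L+U): T[5,2] = -(3.3)/(-8.2) = +0.4024; T[5,5] = 0.
  T[0,:] = [+0.0000, +0.3974, +0.3205, -0.2051, +0.3077, +0.4615]
  T[1,:] = [+0.4430, +0.0000, -0.1392, +0.3418, +0.2785, -0.4937]
  T[2,:] = [-0.1356, +0.5254, +0.0000, -0.3729, -0.4746, -0.1864]
  T[3,:] = [-0.3818, +0.7091, +0.1636, +0.0000, -0.3636, +0.0727]
  T[4,:] = [-0.0725, +0.3043, -0.4928, -0.5507, +0.0000, +0.2609]
  T[5,:] = [+0.0732, -0.4634, +0.4024, +0.4268, +0.3171, +0.0000]
|λ(T)| sorted: 1.3211, 0.6126, 0.6126, 0.2764, 0.2631, 0.2631.
ρ(T) = max|λ| = 1.3211; 1.3211 > 1 ⇒ diverges.

1.3211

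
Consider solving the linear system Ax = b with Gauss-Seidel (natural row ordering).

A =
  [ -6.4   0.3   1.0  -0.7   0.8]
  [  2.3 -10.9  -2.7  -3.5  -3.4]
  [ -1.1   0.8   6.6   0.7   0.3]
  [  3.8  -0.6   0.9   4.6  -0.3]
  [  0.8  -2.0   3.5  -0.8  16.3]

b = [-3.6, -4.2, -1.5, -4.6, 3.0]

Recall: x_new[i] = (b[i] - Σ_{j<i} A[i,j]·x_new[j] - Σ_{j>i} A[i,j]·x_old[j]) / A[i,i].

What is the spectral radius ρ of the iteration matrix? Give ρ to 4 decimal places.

Diagonal D = diag(-6.4, -10.9, 6.6, 4.6, 16.3); L, U strict lower/upper.
GS T = -(D+L)⁻¹U: row 0 first, T[0,1] = -(0.3)/(-6.4) = +0.0469; later rows by forward substitution.
  T[0,:] = [+0.0000, +0.0469, +0.1562, -0.1094, +0.1250]
  T[1,:] = [+0.0000, +0.0099, -0.2147, -0.3442, -0.2856]
  T[2,:] = [+0.0000, +0.0066, +0.0521, -0.0826, +0.0100]
  T[3,:] = [+0.0000, -0.0387, -0.1673, +0.0616, -0.0772]
  T[4,:] = [+0.0000, -0.0044, -0.0534, -0.0161, -0.0471]
moduli |λ_i(T)| = 0.2030, 0.1491, 0.0273, 0.0048, 0.0000.
ρ(T) = max|λ| = 0.2030; 0.2030 < 1: convergent.

0.2030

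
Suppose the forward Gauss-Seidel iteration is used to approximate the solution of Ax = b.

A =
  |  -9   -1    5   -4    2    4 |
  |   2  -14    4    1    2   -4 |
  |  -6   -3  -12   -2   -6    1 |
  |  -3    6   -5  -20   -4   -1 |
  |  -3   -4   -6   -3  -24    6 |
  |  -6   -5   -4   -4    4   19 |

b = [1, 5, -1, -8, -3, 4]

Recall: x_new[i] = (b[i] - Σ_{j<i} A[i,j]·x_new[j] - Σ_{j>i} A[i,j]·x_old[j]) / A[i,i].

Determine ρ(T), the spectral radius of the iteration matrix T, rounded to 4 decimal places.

A = D + L + U where D = diag(-9, -14, -12, -20, -24, 19).
Gauss-Seidel: T = -(D+L)⁻¹U, row 0 first, T[0,3] = -(-4)/(-9) = -0.4444; later rows by forward substitution.
  T[0,:] = [+0.0000, -0.1111, +0.5556, -0.4444, +0.2222, +0.4444]
  T[1,:] = [+0.0000, -0.0159, +0.3651, +0.0079, +0.1746, -0.2222]
  T[2,:] = [+0.0000, +0.0595, -0.3690, +0.0536, -0.6548, -0.0833]
  T[3,:] = [+0.0000, -0.0030, +0.1185, +0.0557, -0.0173, -0.1625]
  T[4,:] = [+0.0000, +0.0020, -0.0528, +0.0339, +0.1090, +0.2726]
  T[5,:] = [+0.0000, -0.0278, +0.2299, -0.1224, -0.0483, -0.0273]
eigenvalue magnitudes: 0.5874, 0.2596, 0.2596, 0.1345, 0.0157, 0.0000.
spectral radius ρ = 0.5874; 0.5874 < 1, so it converges for any x₀.

0.5874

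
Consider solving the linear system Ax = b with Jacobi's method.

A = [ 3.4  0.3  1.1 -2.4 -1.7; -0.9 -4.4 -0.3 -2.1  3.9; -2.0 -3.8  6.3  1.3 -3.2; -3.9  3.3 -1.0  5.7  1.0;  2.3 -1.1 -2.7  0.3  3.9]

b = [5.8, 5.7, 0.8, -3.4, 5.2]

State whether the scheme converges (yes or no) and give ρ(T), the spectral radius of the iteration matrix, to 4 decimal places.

no, ρ = 1.1950

Diagonal D = diag(3.4, -4.4, 6.3, 5.7, 3.9); L, U strict lower/upper.
Jacobi: T = -D⁻¹(L+U), T[4,3] = -(0.3)/(3.9) = -0.0769; T[4,4] = 0.
  T[0,:] = [+0.0000 -0.0882 -0.3235 +0.7059 +0.5000]
  T[1,:] = [-0.2045 +0.0000 -0.0682 -0.4773 +0.8864]
  T[2,:] = [+0.3175 +0.6032 +0.0000 -0.2063 +0.5079]
  T[3,:] = [+0.6842 -0.5789 +0.1754 +0.0000 -0.1754]
  T[4,:] = [-0.5897 +0.2821 +0.6923 -0.0769 +0.0000]
eigenvalue magnitudes: 1.1950, 0.8752, 0.8752, 0.8186, 0.5859.
spectral radius ρ = 1.1950; 1.1950 > 1 ⇒ diverges.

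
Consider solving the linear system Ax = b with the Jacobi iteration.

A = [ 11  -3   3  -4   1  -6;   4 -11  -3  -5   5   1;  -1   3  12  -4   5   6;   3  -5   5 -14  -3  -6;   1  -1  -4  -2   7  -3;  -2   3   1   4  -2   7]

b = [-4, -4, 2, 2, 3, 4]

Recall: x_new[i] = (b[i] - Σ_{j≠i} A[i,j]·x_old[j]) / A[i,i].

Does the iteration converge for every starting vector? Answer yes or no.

Diagonal D = diag(11, -11, 12, -14, 7, 7); L, U strict lower/upper.
T_J = -D⁻¹(L+U): T[1,2] = -(-3)/(-11) = -0.2727; T[1,1] = 0.
  T[0,:] = [+0.0000  +0.2727  -0.2727  +0.3636  -0.0909  +0.5455]
  T[1,:] = [+0.3636  +0.0000  -0.2727  -0.4545  +0.4545  +0.0909]
  T[2,:] = [+0.0833  -0.2500  +0.0000  +0.3333  -0.4167  -0.5000]
  T[3,:] = [+0.2143  -0.3571  +0.3571  +0.0000  -0.2143  -0.4286]
  T[4,:] = [-0.1429  +0.1429  +0.5714  +0.2857  +0.0000  +0.4286]
  T[5,:] = [+0.2857  -0.4286  -0.1429  -0.5714  +0.2857  +0.0000]
moduli |λ_i(T)| = 1.1530, 0.4912, 0.4912, 0.3266, 0.3266, 0.1796.
spectral radius ρ = 1.1530; 1.1530 > 1 ⇒ diverges.

no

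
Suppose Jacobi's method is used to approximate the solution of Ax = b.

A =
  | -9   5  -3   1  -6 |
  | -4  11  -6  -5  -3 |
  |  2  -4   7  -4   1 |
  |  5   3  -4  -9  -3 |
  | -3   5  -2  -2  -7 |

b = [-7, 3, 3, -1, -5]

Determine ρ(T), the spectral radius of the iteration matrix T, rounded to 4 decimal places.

1.2843

Write A = D+L+U with D = diag(-9, 11, 7, -9, -7).
Jacobi: T = -D⁻¹(L+U), T[0,1] = -(5)/(-9) = +0.5556; T[0,0] = 0.
  T[0,:] = [+0.0000 +0.5556 -0.3333 +0.1111 -0.6667]
  T[1,:] = [+0.3636 +0.0000 +0.5455 +0.4545 +0.2727]
  T[2,:] = [-0.2857 +0.5714 +0.0000 +0.5714 -0.1429]
  T[3,:] = [+0.5556 +0.3333 -0.4444 +0.0000 -0.3333]
  T[4,:] = [-0.4286 +0.7143 -0.2857 -0.2857 +0.0000]
|eigenvalues of T|: 1.2843, 0.7612, 0.7612, 0.3731, 0.3731.
ρ(T) = max|λ| = 1.2843; 1.2843 > 1, so it fails to converge.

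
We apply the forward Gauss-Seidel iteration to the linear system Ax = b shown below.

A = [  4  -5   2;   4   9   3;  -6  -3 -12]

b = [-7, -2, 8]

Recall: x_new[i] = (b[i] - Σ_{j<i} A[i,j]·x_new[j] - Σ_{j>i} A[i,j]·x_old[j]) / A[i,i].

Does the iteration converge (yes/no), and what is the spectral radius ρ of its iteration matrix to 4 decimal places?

yes, ρ = 0.6160

Let D = diag(4, 9, -12); L, U the strict triangles.
T_GS = -(D+L)⁻¹U: row 0 first, T[0,2] = -(2)/(4) = -0.5000; later rows by forward substitution.
  T[0,:] = [+0.0000 +1.2500 -0.5000]
  T[1,:] = [+0.0000 -0.5556 -0.1111]
  T[2,:] = [+0.0000 -0.4861 +0.2778]
eigenvalue magnitudes: 0.6160, 0.3382, 0.0000.
ρ(T) = max|λ| = 0.6160; 0.6160 < 1 ⇒ converges.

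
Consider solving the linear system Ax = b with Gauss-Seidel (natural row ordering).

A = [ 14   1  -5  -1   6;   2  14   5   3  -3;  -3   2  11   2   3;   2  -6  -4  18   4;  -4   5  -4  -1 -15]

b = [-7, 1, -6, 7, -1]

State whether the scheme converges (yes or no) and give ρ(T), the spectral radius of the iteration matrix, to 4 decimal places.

yes, ρ = 0.6338

Write A = D+L+U with D = diag(14, 14, 11, 18, -15).
T_GS = -(D+L)⁻¹U: row 0 first, T[0,3] = -(-1)/(14) = +0.0714; later rows by forward substitution.
  T[0,:] = [+0.0000 -0.0714 +0.3571 +0.0714 -0.4286]
  T[1,:] = [+0.0000 +0.0102 -0.4082 -0.2245 +0.2755]
  T[2,:] = [+0.0000 -0.0213 +0.1716 -0.1215 -0.4397]
  T[3,:] = [+0.0000 +0.0066 -0.1376 -0.1098 -0.1805]
  T[4,:] = [+0.0000 +0.0277 -0.2679 -0.0542 +0.3354]
|roots of det(T-λI)|: 0.6338, 0.2576, 0.0595, 0.0283, 0.0000.
ρ = 0.6338; 0.6338 < 1: convergent.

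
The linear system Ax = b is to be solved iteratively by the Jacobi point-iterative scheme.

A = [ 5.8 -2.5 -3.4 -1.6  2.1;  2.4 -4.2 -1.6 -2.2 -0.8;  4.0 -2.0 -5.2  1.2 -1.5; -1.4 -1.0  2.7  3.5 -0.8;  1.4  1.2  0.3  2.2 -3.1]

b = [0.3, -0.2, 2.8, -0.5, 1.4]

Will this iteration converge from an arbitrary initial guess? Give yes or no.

Split A = D + L + U, D = diag(5.8, -4.2, -5.2, 3.5, -3.1).
Jacobi: T = -D⁻¹(L+U), T[2,3] = -(1.2)/(-5.2) = +0.2308; T[2,2] = 0.
  T[0,:] = [+0.0000, +0.4310, +0.5862, +0.2759, -0.3621]
  T[1,:] = [+0.5714, +0.0000, -0.3810, -0.5238, -0.1905]
  T[2,:] = [+0.7692, -0.3846, +0.0000, +0.2308, -0.2885]
  T[3,:] = [+0.4000, +0.2857, -0.7714, +0.0000, +0.2286]
  T[4,:] = [+0.4516, +0.3871, +0.0968, +0.7097, +0.0000]
|roots of det(T-λI)|: 1.1756, 0.6774, 0.6774, 0.3203, 0.3203.
ρ(T) = max|λ| = 1.1756; 1.1756 > 1, so it fails to converge.

no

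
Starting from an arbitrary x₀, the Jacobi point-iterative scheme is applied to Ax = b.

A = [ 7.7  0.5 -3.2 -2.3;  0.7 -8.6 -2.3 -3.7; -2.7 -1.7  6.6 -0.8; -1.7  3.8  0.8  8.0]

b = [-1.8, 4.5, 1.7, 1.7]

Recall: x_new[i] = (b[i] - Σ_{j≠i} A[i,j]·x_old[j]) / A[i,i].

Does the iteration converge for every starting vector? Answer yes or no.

yes

Diagonal D = diag(7.7, -8.6, 6.6, 8); L, U strict lower/upper.
Jacobi T = -D⁻¹(L+U): T[0,2] = -(-3.2)/(7.7) = +0.4156; T[0,0] = 0.
  T[0,:] = [+0.0000  -0.0649  +0.4156  +0.2987]
  T[1,:] = [+0.0814  +0.0000  -0.2674  -0.4302]
  T[2,:] = [+0.4091  +0.2576  +0.0000  +0.1212]
  T[3,:] = [+0.2125  -0.4750  -0.1000  +0.0000]
|eigenvalues of T|: 0.5724, 0.4356, 0.4356, 0.2575.
ρ = 0.5724; 0.5724 < 1: convergent.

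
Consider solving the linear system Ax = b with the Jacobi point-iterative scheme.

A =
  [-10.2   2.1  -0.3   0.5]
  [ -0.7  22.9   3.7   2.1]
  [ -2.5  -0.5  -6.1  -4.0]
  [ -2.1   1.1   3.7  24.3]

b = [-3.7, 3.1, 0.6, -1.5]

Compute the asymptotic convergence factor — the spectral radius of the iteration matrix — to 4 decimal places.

0.4064

Diagonal D = diag(-10.2, 22.9, -6.1, 24.3); L, U strict lower/upper.
T_J = -D⁻¹(L+U): T[1,0] = -(-0.7)/(22.9) = +0.0306; T[1,1] = 0.
  T[0,:] = [+0.0000 +0.2059 -0.0294 +0.0490]
  T[1,:] = [+0.0306 +0.0000 -0.1616 -0.0917]
  T[2,:] = [-0.4098 -0.0820 +0.0000 -0.6557]
  T[3,:] = [+0.0864 -0.0453 -0.1523 +0.0000]
eigenvalue magnitudes: 0.4064, 0.3233, 0.0987, 0.0156.
spectral radius ρ = 0.4064; 0.4064 < 1, so it converges for any x₀.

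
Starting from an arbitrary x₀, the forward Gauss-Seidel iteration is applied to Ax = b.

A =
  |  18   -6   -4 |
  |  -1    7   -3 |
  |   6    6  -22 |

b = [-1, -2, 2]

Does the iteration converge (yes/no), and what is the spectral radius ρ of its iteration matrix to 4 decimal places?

yes, ρ = 0.3463

Let D = diag(18, 7, -22); L, U the strict triangles.
GS T = -(D+L)⁻¹U: row 0 first, T[0,1] = -(-6)/(18) = +0.3333; later rows by forward substitution.
  T[0,:] = [+0.0000  +0.3333  +0.2222]
  T[1,:] = [+0.0000  +0.0476  +0.4603]
  T[2,:] = [+0.0000  +0.1039  +0.1861]
|λ(T)| sorted: 0.3463, 0.1125, 0.0000.
spectral radius ρ = 0.3463; 0.3463 < 1: convergent.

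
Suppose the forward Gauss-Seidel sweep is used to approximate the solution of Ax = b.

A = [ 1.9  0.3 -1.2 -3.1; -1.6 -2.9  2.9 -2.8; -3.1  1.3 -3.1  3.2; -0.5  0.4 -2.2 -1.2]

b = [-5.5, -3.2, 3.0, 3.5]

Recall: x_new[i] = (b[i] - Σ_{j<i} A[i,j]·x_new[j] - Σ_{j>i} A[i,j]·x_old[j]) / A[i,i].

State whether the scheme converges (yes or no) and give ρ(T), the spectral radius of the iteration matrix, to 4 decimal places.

no, ρ = 1.1329

Split A = D + L + U, D = diag(1.9, -2.9, -3.1, -1.2).
T_GS = -(D+L)⁻¹U: row 0 first, T[0,2] = -(-1.2)/(1.9) = +0.6316; later rows by forward substitution.
  T[0,:] = [+0.0000  -0.1579  +0.6316  +1.6316]
  T[1,:] = [+0.0000  +0.0871  +0.6515  -1.8657]
  T[2,:] = [+0.0000  +0.1944  -0.3584  -1.3817]
  T[3,:] = [+0.0000  -0.2616  +0.6110  +1.2314]
moduli |λ_i(T)| = 1.1329, 0.2448, 0.2448, 0.0000.
ρ(T) = max|λ| = 1.1329; 1.1329 > 1 ⇒ diverges.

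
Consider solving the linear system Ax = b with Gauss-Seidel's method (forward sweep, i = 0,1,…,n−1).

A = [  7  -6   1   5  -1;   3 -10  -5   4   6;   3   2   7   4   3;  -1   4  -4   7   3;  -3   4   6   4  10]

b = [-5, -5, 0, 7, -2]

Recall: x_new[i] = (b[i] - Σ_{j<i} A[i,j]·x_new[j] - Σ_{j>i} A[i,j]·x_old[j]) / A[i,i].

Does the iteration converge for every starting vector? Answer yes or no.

no

Let D = diag(7, -10, 7, 7, 10); L, U the strict triangles.
GS T = -(D+L)⁻¹U: row 0 first, T[0,2] = -(1)/(7) = -0.1429; later rows by forward substitution.
  T[0,:] = [+0.0000 +0.8571 -0.1429 -0.7143 +0.1429]
  T[1,:] = [+0.0000 +0.2571 -0.5429 +0.1857 +0.6429]
  T[2,:] = [+0.0000 -0.4408 +0.2163 -0.3184 -0.6735]
  T[3,:] = [+0.0000 -0.2764 +0.4134 -0.3901 -1.1603]
  T[4,:] = [+0.0000 +0.5293 -0.1209 +0.0585 +0.6539]
|λ(T)| sorted: 1.1732, 0.3786, 0.3786, 0.1872, 0.0000.
ρ(T) = max|λ| = 1.1732; 1.1732 > 1, so it fails to converge.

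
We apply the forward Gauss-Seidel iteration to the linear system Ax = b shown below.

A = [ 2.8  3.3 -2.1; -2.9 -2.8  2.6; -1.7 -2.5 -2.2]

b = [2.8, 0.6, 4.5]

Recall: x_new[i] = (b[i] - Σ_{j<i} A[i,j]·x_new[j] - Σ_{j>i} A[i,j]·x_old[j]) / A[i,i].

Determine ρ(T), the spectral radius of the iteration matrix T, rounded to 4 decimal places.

Let D = diag(2.8, -2.8, -2.2); L, U the strict triangles.
Gauss-Seidel: T = -(D+L)⁻¹U, row 0 first, T[0,1] = -(3.3)/(2.8) = -1.1786; later rows by forward substitution.
  T[0,:] = [+0.0000 -1.1786 +0.7500]
  T[1,:] = [+0.0000 +1.2207 +0.1518]
  T[2,:] = [+0.0000 -0.4764 -0.7520]
|roots of det(T-λI)|: 1.1833, 0.7147, 0.0000.
ρ = 1.1833; 1.1833 > 1: divergent.

1.1833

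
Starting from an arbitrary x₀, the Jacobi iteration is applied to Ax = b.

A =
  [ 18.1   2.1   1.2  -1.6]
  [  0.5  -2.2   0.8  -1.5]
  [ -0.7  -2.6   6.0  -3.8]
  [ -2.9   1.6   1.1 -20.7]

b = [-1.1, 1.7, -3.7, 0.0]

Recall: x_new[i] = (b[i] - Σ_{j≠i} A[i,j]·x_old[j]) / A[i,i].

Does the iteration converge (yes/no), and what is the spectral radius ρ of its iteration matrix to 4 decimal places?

Split A = D + L + U, D = diag(18.1, -2.2, 6, -20.7).
Jacobi T = -D⁻¹(L+U): T[1,0] = -(0.5)/(-2.2) = +0.2273; T[1,1] = 0.
  T[0,:] = [+0.0000  -0.1160  -0.0663  +0.0884]
  T[1,:] = [+0.2273  +0.0000  +0.3636  -0.6818]
  T[2,:] = [+0.1167  +0.4333  +0.0000  +0.6333]
  T[3,:] = [-0.1401  +0.0773  +0.0531  +0.0000]
|λ(T)| sorted: 0.3877, 0.3057, 0.1822, 0.1822.
ρ(T) = max|λ| = 0.3877; 0.3877 < 1: convergent.

yes, ρ = 0.3877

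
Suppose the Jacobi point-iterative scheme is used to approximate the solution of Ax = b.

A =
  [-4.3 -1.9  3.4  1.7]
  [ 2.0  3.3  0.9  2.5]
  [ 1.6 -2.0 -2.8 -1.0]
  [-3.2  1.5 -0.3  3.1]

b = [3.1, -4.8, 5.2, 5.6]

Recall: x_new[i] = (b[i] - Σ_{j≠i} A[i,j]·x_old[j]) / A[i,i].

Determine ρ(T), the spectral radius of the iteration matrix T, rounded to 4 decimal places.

1.4621

Write A = D+L+U with D = diag(-4.3, 3.3, -2.8, 3.1).
T_J = -D⁻¹(L+U): T[1,3] = -(2.5)/(3.3) = -0.7576; T[1,1] = 0.
  T[0,:] = [+0.0000  -0.4419  +0.7907  +0.3953]
  T[1,:] = [-0.6061  +0.0000  -0.2727  -0.7576]
  T[2,:] = [+0.5714  -0.7143  +0.0000  -0.3571]
  T[3,:] = [+1.0323  -0.4839  +0.0968  +0.0000]
eigenvalue magnitudes: 1.4621, 1.1053, 0.2979, 0.2979.
ρ(T) = max|λ| = 1.4621; 1.4621 > 1: divergent.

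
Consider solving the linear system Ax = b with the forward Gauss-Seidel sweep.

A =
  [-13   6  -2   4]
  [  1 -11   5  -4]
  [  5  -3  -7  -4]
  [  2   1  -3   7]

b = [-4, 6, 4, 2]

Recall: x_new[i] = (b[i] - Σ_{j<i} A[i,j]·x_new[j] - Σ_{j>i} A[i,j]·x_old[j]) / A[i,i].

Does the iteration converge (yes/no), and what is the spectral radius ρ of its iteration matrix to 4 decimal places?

yes, ρ = 0.5434

Write A = D+L+U with D = diag(-13, -11, -7, 7).
Gauss-Seidel: T = -(D+L)⁻¹U, row 0 first, T[0,3] = -(4)/(-13) = +0.3077; later rows by forward substitution.
  T[0,:] = [+0.0000, +0.4615, -0.1538, +0.3077]
  T[1,:] = [+0.0000, +0.0420, +0.4406, -0.3357]
  T[2,:] = [+0.0000, +0.3117, -0.2987, -0.2078]
  T[3,:] = [+0.0000, -0.0043, -0.1470, -0.1290]
eigenvalue magnitudes: 0.5434, 0.3420, 0.1843, 0.0000.
spectral radius ρ = 0.5434; 0.5434 < 1, so it converges for any x₀.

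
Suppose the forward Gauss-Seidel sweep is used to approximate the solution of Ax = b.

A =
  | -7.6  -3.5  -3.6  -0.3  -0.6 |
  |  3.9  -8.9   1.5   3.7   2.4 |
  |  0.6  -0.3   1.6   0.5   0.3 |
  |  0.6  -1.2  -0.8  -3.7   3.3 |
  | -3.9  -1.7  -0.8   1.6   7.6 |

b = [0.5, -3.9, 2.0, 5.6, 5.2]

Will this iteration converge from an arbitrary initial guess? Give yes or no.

yes

Split A = D + L + U, D = diag(-7.6, -8.9, 1.6, -3.7, 7.6).
T_GS = -(D+L)⁻¹U: row 0 first, T[0,1] = -(-3.5)/(-7.6) = -0.4605; later rows by forward substitution.
  T[0,:] = [+0.0000, -0.4605, -0.4737, -0.0395, -0.0789]
  T[1,:] = [+0.0000, -0.2018, -0.0390, +0.3984, +0.2351]
  T[2,:] = [+0.0000, +0.1349, +0.1703, -0.2230, -0.1138]
  T[3,:] = [+0.0000, -0.0384, -0.1010, -0.0874, +0.8275]
  T[4,:] = [+0.0000, -0.2592, -0.2126, +0.0638, -0.1741]
|eigenvalues of T|: 0.5303, 0.3062, 0.3062, 0.2232, 0.0000.
ρ(T) = max|λ| = 0.5303; 0.5303 < 1, so it converges for any x₀.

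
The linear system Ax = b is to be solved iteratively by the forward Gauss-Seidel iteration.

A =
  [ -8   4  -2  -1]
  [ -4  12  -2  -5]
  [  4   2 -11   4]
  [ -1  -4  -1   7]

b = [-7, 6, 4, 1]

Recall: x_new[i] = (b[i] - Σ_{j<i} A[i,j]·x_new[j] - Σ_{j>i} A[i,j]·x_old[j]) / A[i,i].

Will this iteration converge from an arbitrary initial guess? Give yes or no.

yes

A = D + L + U where D = diag(-8, 12, -11, 7).
T_GS = -(D+L)⁻¹U: row 0 first, T[0,1] = -(4)/(-8) = +0.5000; later rows by forward substitution.
  T[0,:] = [+0.0000, +0.5000, -0.2500, -0.1250]
  T[1,:] = [+0.0000, +0.1667, +0.0833, +0.3750]
  T[2,:] = [+0.0000, +0.2121, -0.0758, +0.3864]
  T[3,:] = [+0.0000, +0.1970, +0.0011, +0.2516]
|roots of det(T-λI)|: 0.5168, 0.0915, 0.0915, 0.0000.
ρ = 0.5168; 0.5168 < 1 ⇒ converges.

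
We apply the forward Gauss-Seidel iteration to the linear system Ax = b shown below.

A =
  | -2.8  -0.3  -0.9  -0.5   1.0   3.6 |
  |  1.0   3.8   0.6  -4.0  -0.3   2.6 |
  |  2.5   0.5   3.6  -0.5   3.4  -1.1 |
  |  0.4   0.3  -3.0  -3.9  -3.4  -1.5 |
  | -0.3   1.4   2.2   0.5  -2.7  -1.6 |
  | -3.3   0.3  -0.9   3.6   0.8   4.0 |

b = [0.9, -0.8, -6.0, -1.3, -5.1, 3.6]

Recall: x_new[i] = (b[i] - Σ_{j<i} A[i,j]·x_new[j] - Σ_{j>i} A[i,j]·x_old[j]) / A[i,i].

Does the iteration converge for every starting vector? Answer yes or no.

Write A = D+L+U with D = diag(-2.8, 3.8, 3.6, -3.9, -2.7, 4).
GS T = -(D+L)⁻¹U: row 0 first, T[0,1] = -(-0.3)/(-2.8) = -0.1071; later rows by forward substitution.
  T[0,:] = [+0.0000 -0.1071 -0.3214 -0.1786 +0.3571 +1.2857]
  T[1,:] = [+0.0000 +0.0282 -0.0733 +1.0996 -0.0150 -1.0226]
  T[2,:] = [+0.0000 +0.0705 +0.2334 +0.1102 -1.1904 -0.4453]
  T[3,:] = [+0.0000 -0.0630 -0.2181 -0.0185 +0.0793 +0.0111]
  T[4,:] = [+0.0000 +0.0723 +0.1475 +0.6764 -1.0027 -1.6264]
  T[5,:] = [+0.0000 -0.0324 -0.0403 -0.3236 +0.1571 +1.3525]
moduli |λ_i(T)| = 1.2683, 0.5706, 0.2778, 0.1365, 0.0365, 0.0000.
spectral radius ρ = 1.2683; 1.2683 > 1 ⇒ diverges.

no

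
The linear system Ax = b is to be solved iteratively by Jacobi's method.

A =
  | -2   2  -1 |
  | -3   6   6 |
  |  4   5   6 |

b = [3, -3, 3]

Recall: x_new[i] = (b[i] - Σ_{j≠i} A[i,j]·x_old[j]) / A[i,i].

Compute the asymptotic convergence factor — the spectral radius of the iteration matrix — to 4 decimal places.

1.5000

Split A = D + L + U, D = diag(-2, 6, 6).
Jacobi: T = -D⁻¹(L+U), T[0,2] = -(-1)/(-2) = -0.5000; T[0,0] = 0.
  T[0,:] = [+0.0000 +1.0000 -0.5000]
  T[1,:] = [+0.5000 +0.0000 -1.0000]
  T[2,:] = [-0.6667 -0.8333 +0.0000]
|λ(T)| sorted: 1.5000, 0.7638, 0.7638.
spectral radius ρ = 1.5000; 1.5000 > 1, so it fails to converge.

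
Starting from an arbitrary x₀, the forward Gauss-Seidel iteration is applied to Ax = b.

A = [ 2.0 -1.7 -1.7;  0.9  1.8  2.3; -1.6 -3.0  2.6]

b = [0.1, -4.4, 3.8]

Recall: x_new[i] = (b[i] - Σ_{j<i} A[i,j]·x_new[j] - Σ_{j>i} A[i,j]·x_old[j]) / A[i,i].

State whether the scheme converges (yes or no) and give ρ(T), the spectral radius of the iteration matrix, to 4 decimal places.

no, ρ = 1.3836

Write A = D+L+U with D = diag(2, 1.8, 2.6).
Gauss-Seidel: T = -(D+L)⁻¹U, row 0 first, T[0,1] = -(-1.7)/(2) = +0.8500; later rows by forward substitution.
  T[0,:] = [+0.0000 +0.8500 +0.8500]
  T[1,:] = [+0.0000 -0.4250 -1.7028]
  T[2,:] = [+0.0000 +0.0327 -1.4417]
|λ(T)| sorted: 1.3836, 0.4831, 0.0000.
spectral radius ρ = 1.3836; 1.3836 > 1: divergent.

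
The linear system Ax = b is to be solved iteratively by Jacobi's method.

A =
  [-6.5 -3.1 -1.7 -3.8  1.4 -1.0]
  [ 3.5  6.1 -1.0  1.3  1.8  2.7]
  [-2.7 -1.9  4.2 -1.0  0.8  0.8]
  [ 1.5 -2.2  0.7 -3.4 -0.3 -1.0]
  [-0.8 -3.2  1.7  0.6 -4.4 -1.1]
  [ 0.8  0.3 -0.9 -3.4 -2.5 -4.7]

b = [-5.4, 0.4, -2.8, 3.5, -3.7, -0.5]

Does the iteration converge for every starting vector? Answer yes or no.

A = D + L + U where D = diag(-6.5, 6.1, 4.2, -3.4, -4.4, -4.7).
Jacobi T = -D⁻¹(L+U): T[5,3] = -(-3.4)/(-4.7) = -0.7234; T[5,5] = 0.
  T[0,:] = [+0.0000  -0.4769  -0.2615  -0.5846  +0.2154  -0.1538]
  T[1,:] = [-0.5738  +0.0000  +0.1639  -0.2131  -0.2951  -0.4426]
  T[2,:] = [+0.6429  +0.4524  +0.0000  +0.2381  -0.1905  -0.1905]
  T[3,:] = [+0.4412  -0.6471  +0.2059  +0.0000  -0.0882  -0.2941]
  T[4,:] = [-0.1818  -0.7273  +0.3864  +0.1364  +0.0000  -0.2500]
  T[5,:] = [+0.1702  +0.0638  -0.1915  -0.7234  -0.5319  +0.0000]
|λ(T)| sorted: 1.1442, 0.7325, 0.7325, 0.6913, 0.6913, 0.0177.
ρ = 1.1442; 1.1442 > 1 ⇒ diverges.

no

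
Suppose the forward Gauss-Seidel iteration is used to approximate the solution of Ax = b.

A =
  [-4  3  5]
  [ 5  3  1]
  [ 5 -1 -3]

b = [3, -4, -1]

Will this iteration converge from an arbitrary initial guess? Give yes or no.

Let D = diag(-4, 3, -3); L, U the strict triangles.
T_GS = -(D+L)⁻¹U: row 0 first, T[0,2] = -(5)/(-4) = +1.2500; later rows by forward substitution.
  T[0,:] = [+0.0000 +0.7500 +1.2500]
  T[1,:] = [+0.0000 -1.2500 -2.4167]
  T[2,:] = [+0.0000 +1.6667 +2.8889]
eigenvalue magnitudes: 1.3242, 0.3146, 0.0000.
ρ = 1.3242; 1.3242 > 1 ⇒ diverges.

no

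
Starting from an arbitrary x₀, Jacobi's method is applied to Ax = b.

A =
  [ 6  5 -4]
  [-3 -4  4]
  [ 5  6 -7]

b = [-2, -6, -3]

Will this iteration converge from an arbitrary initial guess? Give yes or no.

Split A = D + L + U, D = diag(6, -4, -7).
T_J = -D⁻¹(L+U): T[2,0] = -(5)/(-7) = +0.7143; T[2,2] = 0.
  T[0,:] = [+0.0000 -0.8333 +0.6667]
  T[1,:] = [-0.7500 +0.0000 +1.0000]
  T[2,:] = [+0.7143 +0.8571 +0.0000]
eigenvalue magnitudes: 1.6106, 0.9186, 0.6920.
ρ(T) = max|λ| = 1.6106; 1.6106 > 1 ⇒ diverges.

no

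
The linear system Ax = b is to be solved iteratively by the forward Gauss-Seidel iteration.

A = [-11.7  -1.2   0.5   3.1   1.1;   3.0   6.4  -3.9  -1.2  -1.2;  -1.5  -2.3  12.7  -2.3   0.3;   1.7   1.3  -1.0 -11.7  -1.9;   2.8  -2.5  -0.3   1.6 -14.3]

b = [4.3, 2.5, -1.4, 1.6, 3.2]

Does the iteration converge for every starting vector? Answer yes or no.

A = D + L + U where D = diag(-11.7, 6.4, 12.7, -11.7, -14.3).
Gauss-Seidel: T = -(D+L)⁻¹U, row 0 first, T[0,4] = -(1.1)/(-11.7) = +0.0940; later rows by forward substitution.
  T[0,:] = [+0.0000  -0.1026  +0.0427  +0.2650  +0.0940]
  T[1,:] = [+0.0000  +0.0481  +0.5893  +0.0633  +0.1434]
  T[2,:] = [+0.0000  -0.0034  +0.1118  +0.2239  +0.0135]
  T[3,:] = [+0.0000  -0.0093  +0.0621  +0.0264  -0.1339]
  T[4,:] = [+0.0000  -0.0295  -0.0901  +0.0391  -0.0219]
|λ(T)| sorted: 0.2259, 0.1420, 0.1420, 0.0791, 0.0000.
ρ(T) = max|λ| = 0.2259; 0.2259 < 1, so it converges for any x₀.

yes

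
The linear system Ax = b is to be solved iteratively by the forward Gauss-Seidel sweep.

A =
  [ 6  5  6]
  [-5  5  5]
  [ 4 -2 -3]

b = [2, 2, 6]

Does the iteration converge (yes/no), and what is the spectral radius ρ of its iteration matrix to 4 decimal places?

Split A = D + L + U, D = diag(6, 5, -3).
T_GS = -(D+L)⁻¹U: row 0 first, T[0,2] = -(6)/(6) = -1.0000; later rows by forward substitution.
  T[0,:] = [+0.0000 -0.8333 -1.0000]
  T[1,:] = [+0.0000 -0.8333 -2.0000]
  T[2,:] = [+0.0000 -0.5556 +0.0000]
|λ(T)| sorted: 1.5501, 0.7168, 0.0000.
ρ(T) = max|λ| = 1.5501; 1.5501 > 1, so it fails to converge.

no, ρ = 1.5501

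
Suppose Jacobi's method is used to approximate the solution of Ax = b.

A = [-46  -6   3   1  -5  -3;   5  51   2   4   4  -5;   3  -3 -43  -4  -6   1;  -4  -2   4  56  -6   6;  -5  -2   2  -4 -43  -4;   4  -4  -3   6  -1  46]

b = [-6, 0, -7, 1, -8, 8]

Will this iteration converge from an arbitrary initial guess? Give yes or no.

yes

Write A = D+L+U with D = diag(-46, 51, -43, 56, -43, 46).
Jacobi T = -D⁻¹(L+U): T[1,0] = -(5)/(51) = -0.0980; T[1,1] = 0.
  T[0,:] = [+0.0000  -0.1304  +0.0652  +0.0217  -0.1087  -0.0652]
  T[1,:] = [-0.0980  +0.0000  -0.0392  -0.0784  -0.0784  +0.0980]
  T[2,:] = [+0.0698  -0.0698  +0.0000  -0.0930  -0.1395  +0.0233]
  T[3,:] = [+0.0714  +0.0357  -0.0714  +0.0000  +0.1071  -0.1071]
  T[4,:] = [-0.1163  -0.0465  +0.0465  -0.0930  +0.0000  -0.0930]
  T[5,:] = [-0.0870  +0.0870  +0.0652  -0.1304  +0.0217  +0.0000]
|roots of det(T-λI)|: 0.2303, 0.1527, 0.1527, 0.1245, 0.1238, 0.0308.
ρ = 0.2303; 0.2303 < 1: convergent.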